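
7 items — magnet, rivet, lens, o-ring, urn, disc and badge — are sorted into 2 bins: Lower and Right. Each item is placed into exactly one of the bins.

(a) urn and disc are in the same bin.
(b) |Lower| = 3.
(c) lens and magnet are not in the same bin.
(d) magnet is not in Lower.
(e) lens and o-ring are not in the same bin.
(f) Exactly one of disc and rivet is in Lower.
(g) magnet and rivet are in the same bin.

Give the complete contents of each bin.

From (d): magnet ∉ Lower.
(g): rivet matches magnet: rivet ∉ Lower.
Only one bin left: magnet ∈ Right.
Only one bin left: rivet ∈ Right.
(c): lens ∉ Right.
(f) (exactly one): disc ∈ Lower.
Only one bin left: lens ∈ Lower.
(a): urn matches disc: urn ∈ Lower.
(b): Lower already has 3, so the rest are out.
Only one bin left: o-ring ∈ Right.
Only one bin left: badge ∈ Right.

Lower = {disc, lens, urn}; Right = {badge, magnet, o-ring, rivet}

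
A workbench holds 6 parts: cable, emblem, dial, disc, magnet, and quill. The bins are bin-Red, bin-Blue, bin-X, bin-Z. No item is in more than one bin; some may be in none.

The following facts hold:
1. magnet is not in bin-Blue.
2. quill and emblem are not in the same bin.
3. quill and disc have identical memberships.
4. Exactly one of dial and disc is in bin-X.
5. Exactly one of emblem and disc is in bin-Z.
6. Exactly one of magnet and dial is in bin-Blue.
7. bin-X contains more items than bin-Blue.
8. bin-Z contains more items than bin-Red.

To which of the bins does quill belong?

From (1): magnet ∉ bin-Blue.
(6) (exactly one): dial ∈ bin-Blue.
(4) (exactly one): disc ∈ bin-X.
(5) (exactly one): emblem ∈ bin-Z.
(2): quill ∉ bin-Z.
(3): quill matches disc: quill ∉ bin-Red.
(3): quill matches disc: quill ∉ bin-Blue.
(3): quill matches disc: quill ∈ bin-X.

quill: bin-X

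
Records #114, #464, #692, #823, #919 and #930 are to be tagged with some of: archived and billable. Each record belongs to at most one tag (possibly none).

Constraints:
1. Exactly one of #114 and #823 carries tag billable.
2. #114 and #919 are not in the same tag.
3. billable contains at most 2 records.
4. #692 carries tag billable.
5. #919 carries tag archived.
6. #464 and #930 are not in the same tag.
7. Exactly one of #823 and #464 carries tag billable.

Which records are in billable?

billable = {#692, #823}

From (4): #692 ∈ billable.
From (5): #919 ∈ archived.
(2): #114 ∉ archived.
Suppose #114 ∈ billable: no assignment then satisfies all the clues, so #114 ∉ billable.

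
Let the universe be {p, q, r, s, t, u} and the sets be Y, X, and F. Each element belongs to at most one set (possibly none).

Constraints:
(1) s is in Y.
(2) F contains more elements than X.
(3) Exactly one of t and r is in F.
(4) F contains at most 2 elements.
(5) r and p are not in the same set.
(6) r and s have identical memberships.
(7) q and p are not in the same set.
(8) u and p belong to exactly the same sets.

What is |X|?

0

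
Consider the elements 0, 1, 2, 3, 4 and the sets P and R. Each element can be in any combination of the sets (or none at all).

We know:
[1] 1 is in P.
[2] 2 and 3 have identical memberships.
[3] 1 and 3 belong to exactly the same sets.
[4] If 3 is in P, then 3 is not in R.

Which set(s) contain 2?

2: P

From (1): 1 ∈ P.
(3): 3 matches 1: 3 ∈ P.
(4): 3 ∉ R.
(2): 2 matches 3: 2 ∈ P.
(2): 2 matches 3: 2 ∉ R.
(3): 1 matches 3: 1 ∉ R.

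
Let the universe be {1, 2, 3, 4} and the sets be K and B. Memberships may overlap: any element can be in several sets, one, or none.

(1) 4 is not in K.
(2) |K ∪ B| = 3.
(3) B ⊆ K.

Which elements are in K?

K = {1, 2, 3}

From (1): 4 ∉ K.
(3) contrapositive: 4 ∉ B.
Suppose 1 ∉ K: no assignment then satisfies all the clues, so 1 ∈ K.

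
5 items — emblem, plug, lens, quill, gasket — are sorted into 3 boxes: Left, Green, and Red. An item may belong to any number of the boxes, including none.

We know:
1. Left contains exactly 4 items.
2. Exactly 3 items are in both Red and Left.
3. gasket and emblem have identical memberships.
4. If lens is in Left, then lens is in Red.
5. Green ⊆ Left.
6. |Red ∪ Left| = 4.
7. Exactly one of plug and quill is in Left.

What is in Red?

Red = {emblem, gasket, lens}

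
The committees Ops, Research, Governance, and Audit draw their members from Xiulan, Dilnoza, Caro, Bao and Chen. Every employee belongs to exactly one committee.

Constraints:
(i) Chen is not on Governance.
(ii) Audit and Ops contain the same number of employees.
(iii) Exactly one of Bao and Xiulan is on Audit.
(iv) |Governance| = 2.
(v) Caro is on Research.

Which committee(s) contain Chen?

Chen: Ops

From (i): Chen ∉ Governance.
From (v): Caro ∈ Research.
Suppose Chen ∉ Ops: no assignment then satisfies all the clues, so Chen ∈ Ops.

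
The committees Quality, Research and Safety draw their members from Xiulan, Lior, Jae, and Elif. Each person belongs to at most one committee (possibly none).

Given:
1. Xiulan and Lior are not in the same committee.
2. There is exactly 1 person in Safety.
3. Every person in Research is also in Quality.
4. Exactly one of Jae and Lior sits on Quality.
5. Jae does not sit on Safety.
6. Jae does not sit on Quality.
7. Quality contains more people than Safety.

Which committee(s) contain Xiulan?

Xiulan: Safety

From (5): Jae ∉ Safety.
From (6): Jae ∉ Quality.
(3) contrapositive: Jae ∉ Research.
(4) (exactly one): Lior ∈ Quality.
(1): Xiulan ∉ Quality.
(3) contrapositive: Xiulan ∉ Research.
Suppose Xiulan ∉ Safety: no assignment then satisfies all the clues, so Xiulan ∈ Safety.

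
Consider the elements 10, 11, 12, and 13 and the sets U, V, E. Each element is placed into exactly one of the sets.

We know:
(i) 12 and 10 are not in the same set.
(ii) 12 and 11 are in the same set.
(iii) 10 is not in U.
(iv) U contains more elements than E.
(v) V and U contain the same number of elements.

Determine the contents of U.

U = {11, 12}

From (iii): 10 ∉ U.
Suppose 11 ∉ U: no assignment then satisfies all the clues, so 11 ∈ U.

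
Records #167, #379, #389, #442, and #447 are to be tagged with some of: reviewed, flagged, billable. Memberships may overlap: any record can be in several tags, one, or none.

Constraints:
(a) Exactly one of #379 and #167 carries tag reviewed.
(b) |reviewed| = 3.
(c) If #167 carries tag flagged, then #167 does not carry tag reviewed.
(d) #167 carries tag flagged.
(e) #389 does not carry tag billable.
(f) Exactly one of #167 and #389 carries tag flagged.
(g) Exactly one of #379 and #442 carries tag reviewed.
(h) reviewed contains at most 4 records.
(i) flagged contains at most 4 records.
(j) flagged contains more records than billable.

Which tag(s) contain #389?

#389: reviewed

From (d): #167 ∈ flagged.
From (e): #389 ∉ billable.
(c): #167 ∉ reviewed.
(f) (exactly one): #389 ∉ flagged.
(a) (exactly one): #379 ∈ reviewed.
(g) (exactly one): #442 ∉ reviewed.
(b): only 3 candidates remain for reviewed, so all are in.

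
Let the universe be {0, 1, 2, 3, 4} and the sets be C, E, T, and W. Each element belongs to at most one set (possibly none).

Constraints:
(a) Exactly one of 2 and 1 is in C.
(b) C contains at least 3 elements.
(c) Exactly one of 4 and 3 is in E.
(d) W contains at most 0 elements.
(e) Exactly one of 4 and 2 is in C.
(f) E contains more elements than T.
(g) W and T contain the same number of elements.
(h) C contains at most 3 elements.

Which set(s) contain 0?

0: C

(d): W already has 0, so the rest are out.
Suppose 0 ∉ C: no assignment then satisfies all the clues, so 0 ∈ C.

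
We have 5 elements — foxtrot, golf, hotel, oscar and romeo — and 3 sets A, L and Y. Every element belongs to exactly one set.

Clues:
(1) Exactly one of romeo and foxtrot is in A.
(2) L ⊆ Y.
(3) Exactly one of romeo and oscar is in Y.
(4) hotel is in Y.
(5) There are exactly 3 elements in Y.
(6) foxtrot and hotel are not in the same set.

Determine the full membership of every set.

A = {foxtrot, oscar}; L = {}; Y = {golf, hotel, romeo}

From (4): hotel ∈ Y.
(6): foxtrot ∉ Y.
(2) contrapositive: foxtrot ∉ L.
Only one set left: foxtrot ∈ A.
(1) (exactly one): romeo ∉ A.
Suppose golf ∈ A: no assignment then satisfies all the clues, so golf ∉ A.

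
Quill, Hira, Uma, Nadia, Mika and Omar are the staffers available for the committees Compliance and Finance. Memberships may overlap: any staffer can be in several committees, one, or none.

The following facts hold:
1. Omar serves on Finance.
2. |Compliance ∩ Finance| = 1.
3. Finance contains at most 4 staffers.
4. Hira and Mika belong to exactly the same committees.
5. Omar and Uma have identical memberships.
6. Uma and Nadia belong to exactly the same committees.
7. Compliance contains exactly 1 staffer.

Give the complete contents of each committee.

Compliance = {Quill}; Finance = {Nadia, Omar, Quill, Uma}

From (1): Omar ∈ Finance.
(5): Uma matches Omar: Uma ∈ Finance.
(6): Nadia matches Uma: Nadia ∈ Finance.
Suppose Quill ∉ Compliance: no assignment then satisfies all the clues, so Quill ∈ Compliance.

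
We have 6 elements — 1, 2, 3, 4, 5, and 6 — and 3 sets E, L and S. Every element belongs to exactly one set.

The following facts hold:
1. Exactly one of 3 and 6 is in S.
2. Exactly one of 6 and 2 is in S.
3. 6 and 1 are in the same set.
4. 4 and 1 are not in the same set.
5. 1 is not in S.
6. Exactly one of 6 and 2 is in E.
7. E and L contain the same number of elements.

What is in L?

From (5): 1 ∉ S.
(3): 6 matches 1: 6 ∉ S.
(1) (exactly one): 3 ∈ S.
(2) (exactly one): 2 ∈ S.
(6) (exactly one): 6 ∈ E.
(3): 1 matches 6: 1 ∈ E.
(4): 4 ∉ E.
Suppose 4 ∉ L: no assignment then satisfies all the clues, so 4 ∈ L.

L = {4, 5}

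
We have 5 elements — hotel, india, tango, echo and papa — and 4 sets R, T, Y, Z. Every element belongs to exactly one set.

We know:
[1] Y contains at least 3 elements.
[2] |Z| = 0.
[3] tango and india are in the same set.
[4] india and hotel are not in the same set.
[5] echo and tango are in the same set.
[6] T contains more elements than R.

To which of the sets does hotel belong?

hotel: T

(2): Z already has 0, so the rest are out.
Suppose hotel ∈ R: no assignment then satisfies all the clues, so hotel ∉ R.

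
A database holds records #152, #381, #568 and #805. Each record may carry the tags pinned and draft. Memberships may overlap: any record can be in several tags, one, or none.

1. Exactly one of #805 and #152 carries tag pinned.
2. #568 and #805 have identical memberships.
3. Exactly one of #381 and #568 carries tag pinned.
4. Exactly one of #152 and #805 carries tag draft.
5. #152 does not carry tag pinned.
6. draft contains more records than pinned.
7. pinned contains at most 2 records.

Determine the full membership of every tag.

pinned = {#568, #805}; draft = {#381, #568, #805}

From (5): #152 ∉ pinned.
(1) (exactly one): #805 ∈ pinned.
(2): #568 matches #805: #568 ∈ pinned.
(3) (exactly one): #381 ∉ pinned.
Suppose #152 ∈ draft: no assignment then satisfies all the clues, so #152 ∉ draft.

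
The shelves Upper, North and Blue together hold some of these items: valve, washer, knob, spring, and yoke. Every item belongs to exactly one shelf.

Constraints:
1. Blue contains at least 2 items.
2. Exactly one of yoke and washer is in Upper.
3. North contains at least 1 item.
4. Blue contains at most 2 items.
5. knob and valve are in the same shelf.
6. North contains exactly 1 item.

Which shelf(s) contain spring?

spring: Upper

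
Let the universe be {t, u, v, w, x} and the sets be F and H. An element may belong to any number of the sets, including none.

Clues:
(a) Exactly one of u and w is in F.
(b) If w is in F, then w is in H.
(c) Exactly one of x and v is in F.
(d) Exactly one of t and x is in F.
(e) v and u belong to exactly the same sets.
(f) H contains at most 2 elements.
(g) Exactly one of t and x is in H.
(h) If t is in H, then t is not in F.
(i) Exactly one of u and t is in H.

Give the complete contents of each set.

F = {w, x}; H = {t, w}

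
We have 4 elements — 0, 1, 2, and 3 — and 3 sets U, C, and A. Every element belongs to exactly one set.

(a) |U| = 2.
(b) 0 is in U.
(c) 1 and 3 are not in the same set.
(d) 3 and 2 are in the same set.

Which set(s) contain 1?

From (b): 0 ∈ U.
Suppose 1 ∉ U: no assignment then satisfies all the clues, so 1 ∈ U.

1: U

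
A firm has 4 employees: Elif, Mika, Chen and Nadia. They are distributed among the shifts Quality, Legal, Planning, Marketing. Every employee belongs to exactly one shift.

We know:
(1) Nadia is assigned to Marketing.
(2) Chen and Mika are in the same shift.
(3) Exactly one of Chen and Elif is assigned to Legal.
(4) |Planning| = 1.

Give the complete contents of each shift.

Quality = {}; Legal = {Chen, Mika}; Planning = {Elif}; Marketing = {Nadia}

From (1): Nadia ∈ Marketing.
Suppose Elif ∈ Quality: no assignment then satisfies all the clues, so Elif ∉ Quality.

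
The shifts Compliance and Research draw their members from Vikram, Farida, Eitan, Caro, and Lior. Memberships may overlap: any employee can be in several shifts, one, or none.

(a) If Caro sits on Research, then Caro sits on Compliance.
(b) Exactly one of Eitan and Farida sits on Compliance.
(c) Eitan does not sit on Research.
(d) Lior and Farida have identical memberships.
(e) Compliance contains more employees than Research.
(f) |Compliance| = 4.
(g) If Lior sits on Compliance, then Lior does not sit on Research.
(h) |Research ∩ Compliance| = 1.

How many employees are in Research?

1

From (c): Eitan ∉ Research.
Suppose Vikram ∉ Compliance: no assignment then satisfies all the clues, so Vikram ∈ Compliance.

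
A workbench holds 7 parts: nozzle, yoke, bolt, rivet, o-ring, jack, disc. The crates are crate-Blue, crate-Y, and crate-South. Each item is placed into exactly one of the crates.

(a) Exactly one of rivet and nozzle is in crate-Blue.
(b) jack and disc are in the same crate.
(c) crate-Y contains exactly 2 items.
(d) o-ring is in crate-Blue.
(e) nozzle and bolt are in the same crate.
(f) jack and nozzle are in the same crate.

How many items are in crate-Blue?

5

From (d): o-ring ∈ crate-Blue.
Suppose nozzle ∉ crate-Blue: no assignment then satisfies all the clues, so nozzle ∈ crate-Blue.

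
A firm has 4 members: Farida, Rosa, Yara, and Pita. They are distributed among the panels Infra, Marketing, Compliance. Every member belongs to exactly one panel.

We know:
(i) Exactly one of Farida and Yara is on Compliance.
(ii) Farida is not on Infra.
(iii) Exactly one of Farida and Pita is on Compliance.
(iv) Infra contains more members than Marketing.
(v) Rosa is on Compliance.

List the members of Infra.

Infra = {Pita, Yara}

From (ii): Farida ∉ Infra.
From (v): Rosa ∈ Compliance.
Suppose Yara ∉ Infra: no assignment then satisfies all the clues, so Yara ∈ Infra.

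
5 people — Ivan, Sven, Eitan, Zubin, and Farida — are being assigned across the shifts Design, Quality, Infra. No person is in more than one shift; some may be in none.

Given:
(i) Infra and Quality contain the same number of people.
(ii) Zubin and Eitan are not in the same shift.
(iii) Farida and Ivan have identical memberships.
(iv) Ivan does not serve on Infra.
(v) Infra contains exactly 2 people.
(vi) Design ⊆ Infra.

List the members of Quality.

Quality = {Farida, Ivan}

From (iv): Ivan ∉ Infra.
(iii): Farida matches Ivan: Farida ∉ Infra.
(vi) contrapositive: Ivan ∉ Design.
(vi) contrapositive: Farida ∉ Design.
Suppose Ivan ∉ Quality: no assignment then satisfies all the clues, so Ivan ∈ Quality.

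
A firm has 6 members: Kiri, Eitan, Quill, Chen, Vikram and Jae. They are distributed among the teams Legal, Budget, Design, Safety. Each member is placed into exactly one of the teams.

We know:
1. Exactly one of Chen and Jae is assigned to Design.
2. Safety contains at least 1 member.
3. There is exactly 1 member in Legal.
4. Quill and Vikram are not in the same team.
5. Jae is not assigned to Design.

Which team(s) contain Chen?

Chen: Design

From (5): Jae ∉ Design.
(1) (exactly one): Chen ∈ Design.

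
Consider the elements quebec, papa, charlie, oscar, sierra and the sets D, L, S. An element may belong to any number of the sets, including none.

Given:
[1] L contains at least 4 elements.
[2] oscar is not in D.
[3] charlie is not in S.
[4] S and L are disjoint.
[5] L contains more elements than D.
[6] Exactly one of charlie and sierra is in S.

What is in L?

L = {charlie, oscar, papa, quebec}

From (2): oscar ∉ D.
From (3): charlie ∉ S.
(6) (exactly one): sierra ∈ S.
(4) (disjoint): sierra ∉ L.
(1): only 4 candidates remain for L, so all are in.
(4) (disjoint): quebec ∉ S.
(4) (disjoint): papa ∉ S.
(4) (disjoint): oscar ∉ S.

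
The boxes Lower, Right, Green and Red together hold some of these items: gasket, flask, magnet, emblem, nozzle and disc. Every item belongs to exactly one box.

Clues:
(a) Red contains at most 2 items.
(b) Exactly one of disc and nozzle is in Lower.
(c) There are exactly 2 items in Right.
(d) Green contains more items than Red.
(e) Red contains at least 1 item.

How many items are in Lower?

1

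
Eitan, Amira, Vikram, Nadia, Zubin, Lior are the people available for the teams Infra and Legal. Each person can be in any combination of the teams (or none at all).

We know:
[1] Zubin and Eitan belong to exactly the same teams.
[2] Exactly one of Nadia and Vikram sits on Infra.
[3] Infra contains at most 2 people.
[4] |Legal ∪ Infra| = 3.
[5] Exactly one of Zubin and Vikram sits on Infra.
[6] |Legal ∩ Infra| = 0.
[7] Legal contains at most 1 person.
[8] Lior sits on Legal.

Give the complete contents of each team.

Infra = {Amira, Vikram}; Legal = {Lior}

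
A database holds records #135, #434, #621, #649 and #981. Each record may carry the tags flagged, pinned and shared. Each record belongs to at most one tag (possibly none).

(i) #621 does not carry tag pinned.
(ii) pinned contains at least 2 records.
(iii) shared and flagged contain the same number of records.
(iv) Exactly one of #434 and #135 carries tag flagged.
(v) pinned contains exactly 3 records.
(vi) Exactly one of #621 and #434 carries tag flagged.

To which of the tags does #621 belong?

#621: shared

From (i): #621 ∉ pinned.
Suppose #621 ∈ flagged: no assignment then satisfies all the clues, so #621 ∉ flagged.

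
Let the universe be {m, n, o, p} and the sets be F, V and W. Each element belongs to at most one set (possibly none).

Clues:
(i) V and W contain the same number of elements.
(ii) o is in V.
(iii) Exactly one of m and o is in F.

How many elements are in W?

1

From (ii): o ∈ V.
(iii) (exactly one): m ∈ F.
Suppose n ∈ V: no assignment then satisfies all the clues, so n ∉ V.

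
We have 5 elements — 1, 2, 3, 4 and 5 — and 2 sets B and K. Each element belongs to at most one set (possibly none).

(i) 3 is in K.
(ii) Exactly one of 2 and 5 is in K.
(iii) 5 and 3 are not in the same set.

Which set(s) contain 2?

2: K

From (i): 3 ∈ K.
(iii): 5 ∉ K.
(ii) (exactly one): 2 ∈ K.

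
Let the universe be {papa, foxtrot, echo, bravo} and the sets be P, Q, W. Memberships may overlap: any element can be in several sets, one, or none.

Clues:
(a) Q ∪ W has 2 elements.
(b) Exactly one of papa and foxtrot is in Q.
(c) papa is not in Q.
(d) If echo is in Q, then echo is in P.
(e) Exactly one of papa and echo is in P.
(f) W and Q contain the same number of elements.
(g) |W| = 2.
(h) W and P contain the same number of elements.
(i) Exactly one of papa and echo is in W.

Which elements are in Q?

Q = {echo, foxtrot}

From (c): papa ∉ Q.
(b) (exactly one): foxtrot ∈ Q.
Suppose echo ∉ Q: no assignment then satisfies all the clues, so echo ∈ Q.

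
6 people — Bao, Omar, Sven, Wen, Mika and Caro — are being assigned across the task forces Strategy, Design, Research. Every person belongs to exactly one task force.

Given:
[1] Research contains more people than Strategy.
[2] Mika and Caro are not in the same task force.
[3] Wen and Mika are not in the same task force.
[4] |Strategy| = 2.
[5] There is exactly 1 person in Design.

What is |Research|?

3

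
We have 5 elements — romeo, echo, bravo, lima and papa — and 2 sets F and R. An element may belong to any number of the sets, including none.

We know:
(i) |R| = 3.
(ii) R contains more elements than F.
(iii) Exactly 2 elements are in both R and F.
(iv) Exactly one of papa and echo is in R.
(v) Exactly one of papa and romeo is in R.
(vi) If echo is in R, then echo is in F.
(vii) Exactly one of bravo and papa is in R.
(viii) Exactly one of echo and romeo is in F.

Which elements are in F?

F = {bravo, echo}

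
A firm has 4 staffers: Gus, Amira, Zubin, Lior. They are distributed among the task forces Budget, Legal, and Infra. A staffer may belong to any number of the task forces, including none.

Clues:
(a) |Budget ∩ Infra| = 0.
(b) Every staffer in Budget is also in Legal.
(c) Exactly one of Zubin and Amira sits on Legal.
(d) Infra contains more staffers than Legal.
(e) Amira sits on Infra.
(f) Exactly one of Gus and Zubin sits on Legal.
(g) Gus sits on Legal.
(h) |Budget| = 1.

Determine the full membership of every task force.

Budget = {Gus}; Legal = {Amira, Gus}; Infra = {Amira, Lior, Zubin}

From (e): Amira ∈ Infra.
From (g): Gus ∈ Legal.
(f) (exactly one): Zubin ∉ Legal.
(b) contrapositive: Zubin ∉ Budget.
(c) (exactly one): Amira ∈ Legal.
Suppose Gus ∉ Budget: no assignment then satisfies all the clues, so Gus ∈ Budget.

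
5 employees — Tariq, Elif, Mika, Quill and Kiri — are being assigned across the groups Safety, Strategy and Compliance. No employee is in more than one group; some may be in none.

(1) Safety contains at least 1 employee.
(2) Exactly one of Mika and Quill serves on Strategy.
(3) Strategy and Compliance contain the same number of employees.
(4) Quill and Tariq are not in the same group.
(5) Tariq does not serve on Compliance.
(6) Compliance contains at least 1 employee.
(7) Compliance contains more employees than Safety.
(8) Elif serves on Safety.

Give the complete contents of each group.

Safety = {Elif}; Strategy = {Mika, Tariq}; Compliance = {Kiri, Quill}

From (5): Tariq ∉ Compliance.
From (8): Elif ∈ Safety.
Suppose Tariq ∈ Safety: no assignment then satisfies all the clues, so Tariq ∉ Safety.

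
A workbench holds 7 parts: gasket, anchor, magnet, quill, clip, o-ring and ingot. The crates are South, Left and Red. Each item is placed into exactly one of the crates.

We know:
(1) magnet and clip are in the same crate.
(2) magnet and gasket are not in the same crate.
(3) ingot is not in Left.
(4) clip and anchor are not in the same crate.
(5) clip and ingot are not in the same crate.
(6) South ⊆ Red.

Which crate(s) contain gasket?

gasket: Red

From (3): ingot ∉ Left.
Suppose gasket ∈ South: no assignment then satisfies all the clues, so gasket ∉ South.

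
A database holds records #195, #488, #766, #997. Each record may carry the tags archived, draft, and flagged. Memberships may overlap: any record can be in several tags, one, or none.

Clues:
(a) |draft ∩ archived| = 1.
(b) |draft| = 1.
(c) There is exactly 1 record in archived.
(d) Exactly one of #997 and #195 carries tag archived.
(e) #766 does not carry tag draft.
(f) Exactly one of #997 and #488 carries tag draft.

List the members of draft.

draft = {#997}

From (e): #766 ∉ draft.
Suppose #195 ∈ draft: no assignment then satisfies all the clues, so #195 ∉ draft.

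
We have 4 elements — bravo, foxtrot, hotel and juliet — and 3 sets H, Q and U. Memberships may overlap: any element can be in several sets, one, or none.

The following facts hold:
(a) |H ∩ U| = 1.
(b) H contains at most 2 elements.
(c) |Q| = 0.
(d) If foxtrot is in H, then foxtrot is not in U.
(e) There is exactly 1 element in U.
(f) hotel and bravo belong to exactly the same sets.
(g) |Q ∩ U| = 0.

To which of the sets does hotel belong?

hotel: none

(c): Q already has 0, so the rest are out.
Suppose hotel ∈ H: no assignment then satisfies all the clues, so hotel ∉ H.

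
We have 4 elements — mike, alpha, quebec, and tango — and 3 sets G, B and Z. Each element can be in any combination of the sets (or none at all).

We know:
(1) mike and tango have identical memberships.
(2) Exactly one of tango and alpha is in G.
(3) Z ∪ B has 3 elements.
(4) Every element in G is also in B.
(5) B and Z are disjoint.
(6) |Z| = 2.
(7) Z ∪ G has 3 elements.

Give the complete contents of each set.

G = {alpha}; B = {alpha}; Z = {mike, tango}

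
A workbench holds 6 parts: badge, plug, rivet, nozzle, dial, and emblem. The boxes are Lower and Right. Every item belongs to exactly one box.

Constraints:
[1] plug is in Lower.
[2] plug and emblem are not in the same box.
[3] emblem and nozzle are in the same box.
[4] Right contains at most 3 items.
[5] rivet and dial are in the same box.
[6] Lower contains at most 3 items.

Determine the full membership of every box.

Lower = {dial, plug, rivet}; Right = {badge, emblem, nozzle}

From (1): plug ∈ Lower.
(2): emblem ∉ Lower.
(3): nozzle matches emblem: nozzle ∉ Lower.
Only one box left: nozzle ∈ Right.
Only one box left: emblem ∈ Right.
Suppose badge ∈ Lower: no assignment then satisfies all the clues, so badge ∉ Lower.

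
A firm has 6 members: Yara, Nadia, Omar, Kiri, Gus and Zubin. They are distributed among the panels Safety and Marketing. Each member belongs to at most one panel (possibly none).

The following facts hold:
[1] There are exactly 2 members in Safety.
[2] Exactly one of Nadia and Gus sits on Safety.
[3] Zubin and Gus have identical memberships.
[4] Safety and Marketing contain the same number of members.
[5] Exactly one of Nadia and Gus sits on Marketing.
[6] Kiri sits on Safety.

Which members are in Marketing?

Marketing = {Gus, Zubin}

From (6): Kiri ∈ Safety.
Suppose Yara ∈ Marketing: no assignment then satisfies all the clues, so Yara ∉ Marketing.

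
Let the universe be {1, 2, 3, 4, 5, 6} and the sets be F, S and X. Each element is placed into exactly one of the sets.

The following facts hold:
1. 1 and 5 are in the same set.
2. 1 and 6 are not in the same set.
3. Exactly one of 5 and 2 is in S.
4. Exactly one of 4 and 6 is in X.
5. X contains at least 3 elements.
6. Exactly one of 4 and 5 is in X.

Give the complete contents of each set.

F = {6}; S = {1, 5}; X = {2, 3, 4}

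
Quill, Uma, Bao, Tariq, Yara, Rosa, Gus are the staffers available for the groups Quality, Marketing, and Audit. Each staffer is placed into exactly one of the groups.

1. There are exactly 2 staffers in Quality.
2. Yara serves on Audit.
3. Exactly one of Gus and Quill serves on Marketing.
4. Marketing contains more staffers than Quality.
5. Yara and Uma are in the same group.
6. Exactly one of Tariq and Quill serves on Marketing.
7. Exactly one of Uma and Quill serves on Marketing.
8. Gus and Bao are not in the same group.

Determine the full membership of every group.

Quality = {Gus, Tariq}; Marketing = {Bao, Quill, Rosa}; Audit = {Uma, Yara}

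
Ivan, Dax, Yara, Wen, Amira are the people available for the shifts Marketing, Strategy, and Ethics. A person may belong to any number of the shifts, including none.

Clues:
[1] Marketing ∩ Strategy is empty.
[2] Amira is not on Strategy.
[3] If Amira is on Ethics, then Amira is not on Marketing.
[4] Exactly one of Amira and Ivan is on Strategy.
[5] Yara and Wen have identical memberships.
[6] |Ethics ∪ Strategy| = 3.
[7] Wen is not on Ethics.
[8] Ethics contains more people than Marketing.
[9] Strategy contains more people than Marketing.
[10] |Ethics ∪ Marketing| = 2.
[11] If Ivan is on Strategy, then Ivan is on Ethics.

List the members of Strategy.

Strategy = {Dax, Ivan}

From (2): Amira ∉ Strategy.
From (7): Wen ∉ Ethics.
(4) (exactly one): Ivan ∈ Strategy.
(5): Yara matches Wen: Yara ∉ Ethics.
(11): Ivan ∈ Ethics.
(1) (disjoint): Ivan ∉ Marketing.
Suppose Dax ∉ Strategy: no assignment then satisfies all the clues, so Dax ∈ Strategy.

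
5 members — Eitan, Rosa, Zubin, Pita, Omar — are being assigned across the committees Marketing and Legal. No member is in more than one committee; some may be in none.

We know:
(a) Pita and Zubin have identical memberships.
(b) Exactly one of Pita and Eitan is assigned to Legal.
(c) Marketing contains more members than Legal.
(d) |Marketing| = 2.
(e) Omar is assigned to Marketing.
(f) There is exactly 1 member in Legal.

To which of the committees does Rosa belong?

From (e): Omar ∈ Marketing.
Suppose Rosa ∉ Marketing: no assignment then satisfies all the clues, so Rosa ∈ Marketing.

Rosa: Marketing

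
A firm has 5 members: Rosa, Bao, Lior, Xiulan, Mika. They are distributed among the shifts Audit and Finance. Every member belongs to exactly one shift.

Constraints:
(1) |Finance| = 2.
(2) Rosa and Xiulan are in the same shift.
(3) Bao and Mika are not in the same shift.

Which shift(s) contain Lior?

Lior: Finance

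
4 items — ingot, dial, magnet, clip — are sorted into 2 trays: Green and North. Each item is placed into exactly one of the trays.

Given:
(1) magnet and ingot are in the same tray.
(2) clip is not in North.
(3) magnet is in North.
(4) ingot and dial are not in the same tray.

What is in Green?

Green = {clip, dial}

From (2): clip ∉ North.
From (3): magnet ∈ North.
(1): ingot matches magnet: ingot ∉ Green.
(1): ingot matches magnet: ingot ∈ North.
(4): dial ∉ North.
Only one tray left: dial ∈ Green.
Only one tray left: clip ∈ Green.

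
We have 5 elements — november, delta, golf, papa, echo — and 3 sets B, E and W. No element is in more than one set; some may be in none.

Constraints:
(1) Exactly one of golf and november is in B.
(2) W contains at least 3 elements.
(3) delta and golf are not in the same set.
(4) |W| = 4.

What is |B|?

1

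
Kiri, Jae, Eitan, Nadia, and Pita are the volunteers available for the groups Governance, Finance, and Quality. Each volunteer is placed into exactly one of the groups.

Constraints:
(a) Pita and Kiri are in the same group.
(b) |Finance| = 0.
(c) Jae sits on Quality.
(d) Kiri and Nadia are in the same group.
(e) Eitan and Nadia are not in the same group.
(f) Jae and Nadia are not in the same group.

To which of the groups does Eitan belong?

From (c): Jae ∈ Quality.
(b): Finance already has 0, so the rest are out.
(f): Nadia ∉ Quality.
Only one group left: Nadia ∈ Governance.
(d): Kiri matches Nadia: Kiri ∈ Governance.
(e): Eitan ∉ Governance.
Only one group left: Eitan ∈ Quality.
(a): Pita matches Kiri: Pita ∈ Governance.

Eitan: Quality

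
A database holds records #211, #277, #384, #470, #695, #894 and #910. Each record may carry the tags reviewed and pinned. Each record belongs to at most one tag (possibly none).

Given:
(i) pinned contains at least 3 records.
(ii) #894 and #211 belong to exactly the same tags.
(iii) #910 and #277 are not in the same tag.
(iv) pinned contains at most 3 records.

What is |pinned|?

3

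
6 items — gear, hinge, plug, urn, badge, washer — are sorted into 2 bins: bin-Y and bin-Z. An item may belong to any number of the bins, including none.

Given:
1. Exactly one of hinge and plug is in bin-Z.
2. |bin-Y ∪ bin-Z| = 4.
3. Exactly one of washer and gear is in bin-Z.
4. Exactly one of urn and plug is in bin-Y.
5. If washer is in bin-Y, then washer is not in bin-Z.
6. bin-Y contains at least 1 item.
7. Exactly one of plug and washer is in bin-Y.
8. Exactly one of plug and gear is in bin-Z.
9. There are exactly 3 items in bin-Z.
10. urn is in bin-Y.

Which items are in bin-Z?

bin-Z = {gear, hinge, urn}

From (10): urn ∈ bin-Y.
(4) (exactly one): plug ∉ bin-Y.
(7) (exactly one): washer ∈ bin-Y.
(5): washer ∉ bin-Z.
(3) (exactly one): gear ∈ bin-Z.
(8) (exactly one): plug ∉ bin-Z.
(1) (exactly one): hinge ∈ bin-Z.
Suppose urn ∉ bin-Z: no assignment then satisfies all the clues, so urn ∈ bin-Z.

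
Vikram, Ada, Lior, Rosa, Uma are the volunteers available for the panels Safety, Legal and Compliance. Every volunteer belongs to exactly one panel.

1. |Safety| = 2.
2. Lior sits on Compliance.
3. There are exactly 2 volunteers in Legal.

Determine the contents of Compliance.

Compliance = {Lior}

From (2): Lior ∈ Compliance.
Suppose Vikram ∈ Compliance: no assignment then satisfies all the clues, so Vikram ∉ Compliance.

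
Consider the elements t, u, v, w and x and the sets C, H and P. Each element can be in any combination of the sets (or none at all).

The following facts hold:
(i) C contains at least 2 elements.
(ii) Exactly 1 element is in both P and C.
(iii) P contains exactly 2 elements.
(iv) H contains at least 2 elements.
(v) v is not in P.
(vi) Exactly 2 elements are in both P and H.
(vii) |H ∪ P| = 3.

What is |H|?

3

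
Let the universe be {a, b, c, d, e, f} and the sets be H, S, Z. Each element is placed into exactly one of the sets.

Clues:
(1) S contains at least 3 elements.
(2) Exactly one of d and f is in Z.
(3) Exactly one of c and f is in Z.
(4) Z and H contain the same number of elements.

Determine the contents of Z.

Z = {f}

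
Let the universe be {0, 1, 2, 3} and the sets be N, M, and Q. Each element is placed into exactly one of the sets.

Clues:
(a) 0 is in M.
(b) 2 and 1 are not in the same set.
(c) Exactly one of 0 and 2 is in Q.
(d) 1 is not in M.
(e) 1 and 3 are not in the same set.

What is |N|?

From (a): 0 ∈ M.
From (d): 1 ∉ M.
(c) (exactly one): 2 ∈ Q.
(b): 1 ∉ Q.
Only one set left: 1 ∈ N.
(e): 3 ∉ N.

1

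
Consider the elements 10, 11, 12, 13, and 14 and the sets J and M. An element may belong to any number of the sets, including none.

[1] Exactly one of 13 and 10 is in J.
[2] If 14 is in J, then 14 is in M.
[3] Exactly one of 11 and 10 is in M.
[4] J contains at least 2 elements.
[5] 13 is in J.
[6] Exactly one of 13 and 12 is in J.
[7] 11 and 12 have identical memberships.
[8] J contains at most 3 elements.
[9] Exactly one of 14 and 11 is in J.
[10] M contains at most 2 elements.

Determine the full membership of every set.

J = {13, 14}; M = {10, 14}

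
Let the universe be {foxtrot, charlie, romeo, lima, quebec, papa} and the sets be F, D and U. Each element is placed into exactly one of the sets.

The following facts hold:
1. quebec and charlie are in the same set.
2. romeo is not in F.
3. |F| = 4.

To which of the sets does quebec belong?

From (2): romeo ∉ F.
Suppose quebec ∉ F: no assignment then satisfies all the clues, so quebec ∈ F.

quebec: F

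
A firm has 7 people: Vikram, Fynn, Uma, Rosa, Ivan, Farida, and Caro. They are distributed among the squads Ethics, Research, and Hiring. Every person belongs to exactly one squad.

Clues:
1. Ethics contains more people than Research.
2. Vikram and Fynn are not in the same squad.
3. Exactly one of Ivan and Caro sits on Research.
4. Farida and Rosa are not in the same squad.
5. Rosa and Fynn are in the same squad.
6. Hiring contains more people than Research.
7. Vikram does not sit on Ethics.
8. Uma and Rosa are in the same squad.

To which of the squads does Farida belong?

Farida: Hiring

From (7): Vikram ∉ Ethics.
Suppose Farida ∈ Ethics: no assignment then satisfies all the clues, so Farida ∉ Ethics.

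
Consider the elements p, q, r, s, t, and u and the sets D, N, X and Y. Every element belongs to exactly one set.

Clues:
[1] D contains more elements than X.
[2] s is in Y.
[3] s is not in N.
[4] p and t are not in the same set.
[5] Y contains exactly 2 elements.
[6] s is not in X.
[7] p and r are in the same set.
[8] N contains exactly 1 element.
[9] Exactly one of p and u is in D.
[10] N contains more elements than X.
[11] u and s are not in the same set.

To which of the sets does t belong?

t: Y

From (2): s ∈ Y.
(11): u ∉ Y.
Suppose t ∈ D: no assignment then satisfies all the clues, so t ∉ D.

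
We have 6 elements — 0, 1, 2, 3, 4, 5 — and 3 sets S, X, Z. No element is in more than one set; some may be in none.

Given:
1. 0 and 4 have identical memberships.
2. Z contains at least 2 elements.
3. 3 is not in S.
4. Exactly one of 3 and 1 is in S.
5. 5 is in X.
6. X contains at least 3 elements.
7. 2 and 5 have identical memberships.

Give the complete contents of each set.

S = {1}; X = {2, 3, 5}; Z = {0, 4}

From (3): 3 ∉ S.
From (5): 5 ∈ X.
(4) (exactly one): 1 ∈ S.
(7): 2 matches 5: 2 ∉ S.
(7): 2 matches 5: 2 ∈ X.
Suppose 0 ∈ S: no assignment then satisfies all the clues, so 0 ∉ S.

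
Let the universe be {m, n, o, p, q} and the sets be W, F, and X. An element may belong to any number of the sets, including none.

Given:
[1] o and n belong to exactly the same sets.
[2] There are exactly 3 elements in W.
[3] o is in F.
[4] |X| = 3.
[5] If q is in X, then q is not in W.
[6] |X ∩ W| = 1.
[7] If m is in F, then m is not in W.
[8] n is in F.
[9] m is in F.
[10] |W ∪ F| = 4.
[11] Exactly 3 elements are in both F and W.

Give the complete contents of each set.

W = {n, o, p}; F = {m, n, o, p}; X = {m, p, q}

From (3): o ∈ F.
From (8): n ∈ F.
From (9): m ∈ F.
(7): m ∉ W.
Suppose m ∉ X: no assignment then satisfies all the clues, so m ∈ X.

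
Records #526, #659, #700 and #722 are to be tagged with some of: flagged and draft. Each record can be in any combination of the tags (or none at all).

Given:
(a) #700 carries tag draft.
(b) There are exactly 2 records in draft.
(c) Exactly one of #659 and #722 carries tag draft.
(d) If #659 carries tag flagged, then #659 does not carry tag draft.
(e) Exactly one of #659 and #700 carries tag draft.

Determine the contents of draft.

draft = {#700, #722}

From (a): #700 ∈ draft.
(e) (exactly one): #659 ∉ draft.
(c) (exactly one): #722 ∈ draft.
(b): draft already has 2, so the rest are out.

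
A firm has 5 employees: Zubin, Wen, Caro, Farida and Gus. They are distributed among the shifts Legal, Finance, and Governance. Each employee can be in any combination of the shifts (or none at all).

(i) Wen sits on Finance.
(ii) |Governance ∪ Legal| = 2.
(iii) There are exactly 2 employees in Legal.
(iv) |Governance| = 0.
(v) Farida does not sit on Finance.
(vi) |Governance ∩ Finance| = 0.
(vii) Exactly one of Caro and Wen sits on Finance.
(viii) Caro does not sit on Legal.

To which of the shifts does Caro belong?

From (i): Wen ∈ Finance.
From (v): Farida ∉ Finance.
From (viii): Caro ∉ Legal.
(iv): Governance already has 0, so the rest are out.
(vii) (exactly one): Caro ∉ Finance.

Caro: none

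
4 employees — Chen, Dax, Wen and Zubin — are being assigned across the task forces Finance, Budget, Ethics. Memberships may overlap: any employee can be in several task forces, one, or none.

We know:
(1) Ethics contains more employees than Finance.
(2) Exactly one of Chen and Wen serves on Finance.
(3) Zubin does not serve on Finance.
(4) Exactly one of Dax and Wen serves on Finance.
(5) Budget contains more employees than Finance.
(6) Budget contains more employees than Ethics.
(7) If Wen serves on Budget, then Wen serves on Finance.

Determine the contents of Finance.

Finance = {Wen}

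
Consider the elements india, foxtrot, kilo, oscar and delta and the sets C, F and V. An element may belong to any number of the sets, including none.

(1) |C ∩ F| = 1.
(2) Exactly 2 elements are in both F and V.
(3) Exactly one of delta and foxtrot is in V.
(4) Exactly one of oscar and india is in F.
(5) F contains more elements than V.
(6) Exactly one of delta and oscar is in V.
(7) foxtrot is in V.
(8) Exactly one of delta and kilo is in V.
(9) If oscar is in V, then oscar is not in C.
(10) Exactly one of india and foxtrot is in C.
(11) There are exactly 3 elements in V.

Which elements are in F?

F = {delta, foxtrot, india, kilo}

From (7): foxtrot ∈ V.
(3) (exactly one): delta ∉ V.
(6) (exactly one): oscar ∈ V.
(8) (exactly one): kilo ∈ V.
(9): oscar ∉ C.
(11): V already has 3, so the rest are out.
Suppose india ∉ F: no assignment then satisfies all the clues, so india ∈ F.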